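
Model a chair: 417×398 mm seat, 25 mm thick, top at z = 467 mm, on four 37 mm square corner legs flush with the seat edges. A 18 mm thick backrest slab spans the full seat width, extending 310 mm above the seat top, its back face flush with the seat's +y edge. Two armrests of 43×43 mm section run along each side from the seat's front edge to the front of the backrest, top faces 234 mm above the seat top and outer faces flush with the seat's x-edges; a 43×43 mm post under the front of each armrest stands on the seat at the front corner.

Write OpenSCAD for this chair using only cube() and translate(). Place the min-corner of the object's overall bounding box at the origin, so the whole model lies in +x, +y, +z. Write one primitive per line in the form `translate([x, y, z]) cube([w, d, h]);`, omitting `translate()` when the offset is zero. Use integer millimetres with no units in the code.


translate([0, 0, 442]) cube([417, 398, 25]);
cube([37, 37, 442]);
translate([380, 0, 0]) cube([37, 37, 442]);
translate([0, 361, 0]) cube([37, 37, 442]);
translate([380, 361, 0]) cube([37, 37, 442]);
translate([0, 380, 467]) cube([417, 18, 310]);
translate([0, 0, 658]) cube([43, 380, 43]);
translate([374, 0, 658]) cube([43, 380, 43]);
translate([0, 0, 467]) cube([43, 43, 191]);
translate([374, 0, 467]) cube([43, 43, 191]);


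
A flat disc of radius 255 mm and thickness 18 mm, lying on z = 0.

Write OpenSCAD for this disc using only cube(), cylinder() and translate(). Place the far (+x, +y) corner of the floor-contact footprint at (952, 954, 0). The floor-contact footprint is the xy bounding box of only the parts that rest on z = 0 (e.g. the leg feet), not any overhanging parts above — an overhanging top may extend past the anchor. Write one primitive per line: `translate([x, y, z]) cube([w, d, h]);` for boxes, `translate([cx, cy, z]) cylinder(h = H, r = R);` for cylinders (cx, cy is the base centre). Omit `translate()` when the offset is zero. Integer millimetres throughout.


translate([697, 699, 0]) cylinder(h = 18, r = 255);


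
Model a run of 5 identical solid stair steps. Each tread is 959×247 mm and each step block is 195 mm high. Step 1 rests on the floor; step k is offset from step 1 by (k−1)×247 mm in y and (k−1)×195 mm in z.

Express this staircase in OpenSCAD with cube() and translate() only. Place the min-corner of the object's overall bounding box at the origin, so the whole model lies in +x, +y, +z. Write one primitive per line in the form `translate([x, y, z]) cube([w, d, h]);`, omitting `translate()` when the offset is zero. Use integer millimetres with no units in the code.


cube([959, 247, 195]);
translate([0, 247, 195]) cube([959, 247, 195]);
translate([0, 494, 390]) cube([959, 247, 195]);
translate([0, 741, 585]) cube([959, 247, 195]);
translate([0, 988, 780]) cube([959, 247, 195]);


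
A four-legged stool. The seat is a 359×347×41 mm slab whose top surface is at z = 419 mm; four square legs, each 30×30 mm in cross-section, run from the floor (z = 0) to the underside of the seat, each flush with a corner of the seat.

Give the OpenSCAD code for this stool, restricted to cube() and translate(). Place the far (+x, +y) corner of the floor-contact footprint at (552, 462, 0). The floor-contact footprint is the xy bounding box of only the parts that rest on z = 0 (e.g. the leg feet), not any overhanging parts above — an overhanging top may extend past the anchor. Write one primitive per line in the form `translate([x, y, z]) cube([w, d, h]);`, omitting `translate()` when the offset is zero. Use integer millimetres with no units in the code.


// leg_h = 419 - 41 = 378
translate([193, 115, 378]) cube([359, 347, 41]);
translate([193, 115, 0]) cube([30, 30, 378]);
translate([522, 115, 0]) cube([30, 30, 378]);
translate([193, 432, 0]) cube([30, 30, 378]);
translate([522, 432, 0]) cube([30, 30, 378]);


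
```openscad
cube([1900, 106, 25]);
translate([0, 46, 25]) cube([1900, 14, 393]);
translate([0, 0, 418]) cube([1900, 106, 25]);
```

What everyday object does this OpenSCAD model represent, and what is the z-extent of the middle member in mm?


An I-beam. The web height is 393 mm.

Two wide flanges with a thin centred web — an I-beam. Overall 443 mm minus two 25 mm flanges gives a web of 443 − 2·25 = 393 mm.


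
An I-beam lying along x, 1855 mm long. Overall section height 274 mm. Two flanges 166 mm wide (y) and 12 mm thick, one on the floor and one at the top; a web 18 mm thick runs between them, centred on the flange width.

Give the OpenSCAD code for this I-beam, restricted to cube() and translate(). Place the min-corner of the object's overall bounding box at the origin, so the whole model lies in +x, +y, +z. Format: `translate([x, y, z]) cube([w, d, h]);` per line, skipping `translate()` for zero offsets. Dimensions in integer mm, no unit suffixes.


cube([1855, 166, 12]);
translate([0, 74, 12]) cube([1855, 18, 250]);
translate([0, 0, 262]) cube([1855, 166, 12]);


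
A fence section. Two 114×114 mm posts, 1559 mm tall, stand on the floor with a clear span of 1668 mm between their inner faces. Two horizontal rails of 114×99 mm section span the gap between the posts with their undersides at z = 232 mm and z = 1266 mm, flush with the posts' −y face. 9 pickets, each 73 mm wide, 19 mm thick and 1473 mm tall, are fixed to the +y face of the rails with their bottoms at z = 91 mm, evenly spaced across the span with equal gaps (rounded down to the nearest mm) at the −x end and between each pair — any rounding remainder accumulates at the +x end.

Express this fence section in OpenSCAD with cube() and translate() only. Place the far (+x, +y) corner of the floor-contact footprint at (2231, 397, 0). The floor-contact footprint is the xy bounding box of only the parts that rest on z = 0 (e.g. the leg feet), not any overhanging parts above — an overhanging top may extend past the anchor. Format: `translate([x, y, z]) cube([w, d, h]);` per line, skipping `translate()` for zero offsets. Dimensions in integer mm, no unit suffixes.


translate([335, 283, 0]) cube([114, 114, 1559]);
translate([2117, 283, 0]) cube([114, 114, 1559]);
translate([449, 283, 232]) cube([1668, 114, 99]);
translate([449, 283, 1266]) cube([1668, 114, 99]);
translate([550, 397, 91]) cube([73, 19, 1473]);
translate([724, 397, 91]) cube([73, 19, 1473]);
translate([898, 397, 91]) cube([73, 19, 1473]);
translate([1072, 397, 91]) cube([73, 19, 1473]);
translate([1246, 397, 91]) cube([73, 19, 1473]);
translate([1420, 397, 91]) cube([73, 19, 1473]);
translate([1594, 397, 91]) cube([73, 19, 1473]);
translate([1768, 397, 91]) cube([73, 19, 1473]);
translate([1942, 397, 91]) cube([73, 19, 1473]);


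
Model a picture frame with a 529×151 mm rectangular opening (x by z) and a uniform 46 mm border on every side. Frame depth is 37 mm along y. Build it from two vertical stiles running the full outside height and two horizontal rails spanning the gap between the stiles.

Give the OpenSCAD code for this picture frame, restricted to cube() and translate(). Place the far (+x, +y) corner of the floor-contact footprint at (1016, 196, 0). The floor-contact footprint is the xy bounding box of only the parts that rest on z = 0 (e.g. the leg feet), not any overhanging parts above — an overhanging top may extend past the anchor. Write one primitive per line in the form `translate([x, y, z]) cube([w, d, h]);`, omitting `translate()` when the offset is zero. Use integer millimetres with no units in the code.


translate([395, 159, 0]) cube([46, 37, 243]);
translate([970, 159, 0]) cube([46, 37, 243]);
translate([441, 159, 0]) cube([529, 37, 46]);
translate([441, 159, 197]) cube([529, 37, 46]);


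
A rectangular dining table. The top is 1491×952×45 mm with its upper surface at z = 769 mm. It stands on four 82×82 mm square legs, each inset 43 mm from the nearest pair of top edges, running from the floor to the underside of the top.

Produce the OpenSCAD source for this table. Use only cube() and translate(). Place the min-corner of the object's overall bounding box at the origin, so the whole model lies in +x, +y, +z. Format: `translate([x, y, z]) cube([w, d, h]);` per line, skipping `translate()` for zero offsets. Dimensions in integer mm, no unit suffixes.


translate([0, 0, 724]) cube([1491, 952, 45]);
translate([43, 43, 0]) cube([82, 82, 724]);
translate([1366, 43, 0]) cube([82, 82, 724]);
translate([43, 827, 0]) cube([82, 82, 724]);
translate([1366, 827, 0]) cube([82, 82, 724]);


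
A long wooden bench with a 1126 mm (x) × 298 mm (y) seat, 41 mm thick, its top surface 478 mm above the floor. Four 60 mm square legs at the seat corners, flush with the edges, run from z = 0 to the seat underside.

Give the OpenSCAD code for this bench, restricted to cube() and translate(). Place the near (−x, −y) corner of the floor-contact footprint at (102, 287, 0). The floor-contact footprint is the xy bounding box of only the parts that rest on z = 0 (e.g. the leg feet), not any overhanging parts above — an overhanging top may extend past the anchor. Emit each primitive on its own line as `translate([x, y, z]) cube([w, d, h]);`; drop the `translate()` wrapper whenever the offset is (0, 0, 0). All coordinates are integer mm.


// leg_h = 478 − 41 = 437
translate([102, 287, 437]) cube([1126, 298, 41]);
translate([102, 287, 0]) cube([60, 60, 437]);
translate([102, 525, 0]) cube([60, 60, 437]);
translate([1168, 287, 0]) cube([60, 60, 437]);
translate([1168, 525, 0]) cube([60, 60, 437]);


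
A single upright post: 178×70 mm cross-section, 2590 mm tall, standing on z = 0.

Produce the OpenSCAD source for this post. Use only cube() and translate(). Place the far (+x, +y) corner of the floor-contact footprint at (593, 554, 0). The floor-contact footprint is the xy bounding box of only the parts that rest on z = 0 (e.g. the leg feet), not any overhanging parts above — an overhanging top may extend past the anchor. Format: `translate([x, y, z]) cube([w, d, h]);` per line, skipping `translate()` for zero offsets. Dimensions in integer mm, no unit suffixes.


translate([415, 484, 0]) cube([178, 70, 2590]);


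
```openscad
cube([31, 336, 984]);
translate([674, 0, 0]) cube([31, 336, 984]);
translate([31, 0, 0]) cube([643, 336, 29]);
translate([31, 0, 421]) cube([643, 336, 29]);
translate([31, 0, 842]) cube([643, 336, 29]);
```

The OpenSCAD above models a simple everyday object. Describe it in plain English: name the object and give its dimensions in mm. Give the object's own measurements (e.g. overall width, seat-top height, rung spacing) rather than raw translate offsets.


An open bookshelf. Two side panels, each 31 mm thick, 336 mm deep and 984 mm tall, stand 705 mm apart (outside-to-outside). Between them sit 3 shelves, each 29 mm thick and 336 mm deep, spanning the full gap between the sides. The bottom shelf rests on the floor (its underside at z = 0) and the clear gap between one shelf's top and the next shelf's underside is 392 mm.


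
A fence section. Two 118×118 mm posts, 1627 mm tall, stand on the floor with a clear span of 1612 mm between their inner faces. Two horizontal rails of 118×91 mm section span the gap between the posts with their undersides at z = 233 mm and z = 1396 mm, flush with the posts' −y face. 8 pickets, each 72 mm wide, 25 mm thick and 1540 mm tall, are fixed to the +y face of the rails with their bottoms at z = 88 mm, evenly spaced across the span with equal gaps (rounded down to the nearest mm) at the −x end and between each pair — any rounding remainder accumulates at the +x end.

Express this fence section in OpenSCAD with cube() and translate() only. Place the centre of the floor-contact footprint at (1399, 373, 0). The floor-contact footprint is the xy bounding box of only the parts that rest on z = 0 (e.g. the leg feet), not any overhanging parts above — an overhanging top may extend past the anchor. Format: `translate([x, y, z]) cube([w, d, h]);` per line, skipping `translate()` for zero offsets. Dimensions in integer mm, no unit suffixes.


translate([475, 314, 0]) cube([118, 118, 1627]);
translate([2205, 314, 0]) cube([118, 118, 1627]);
translate([593, 314, 233]) cube([1612, 118, 91]);
translate([593, 314, 1396]) cube([1612, 118, 91]);
translate([708, 432, 88]) cube([72, 25, 1540]);
translate([895, 432, 88]) cube([72, 25, 1540]);
translate([1082, 432, 88]) cube([72, 25, 1540]);
translate([1269, 432, 88]) cube([72, 25, 1540]);
translate([1456, 432, 88]) cube([72, 25, 1540]);
translate([1643, 432, 88]) cube([72, 25, 1540]);
translate([1830, 432, 88]) cube([72, 25, 1540]);
translate([2017, 432, 88]) cube([72, 25, 1540]);


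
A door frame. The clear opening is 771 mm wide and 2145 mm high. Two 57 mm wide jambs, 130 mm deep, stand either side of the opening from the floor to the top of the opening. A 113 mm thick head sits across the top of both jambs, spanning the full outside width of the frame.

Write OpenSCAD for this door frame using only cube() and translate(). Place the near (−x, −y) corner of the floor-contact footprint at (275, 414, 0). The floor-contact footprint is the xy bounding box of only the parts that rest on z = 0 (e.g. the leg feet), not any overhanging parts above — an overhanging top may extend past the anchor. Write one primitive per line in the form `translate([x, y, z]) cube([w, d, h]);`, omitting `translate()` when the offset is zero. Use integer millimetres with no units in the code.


translate([275, 414, 0]) cube([57, 130, 2145]);
translate([1103, 414, 0]) cube([57, 130, 2145]);
translate([275, 414, 2145]) cube([885, 130, 113]);


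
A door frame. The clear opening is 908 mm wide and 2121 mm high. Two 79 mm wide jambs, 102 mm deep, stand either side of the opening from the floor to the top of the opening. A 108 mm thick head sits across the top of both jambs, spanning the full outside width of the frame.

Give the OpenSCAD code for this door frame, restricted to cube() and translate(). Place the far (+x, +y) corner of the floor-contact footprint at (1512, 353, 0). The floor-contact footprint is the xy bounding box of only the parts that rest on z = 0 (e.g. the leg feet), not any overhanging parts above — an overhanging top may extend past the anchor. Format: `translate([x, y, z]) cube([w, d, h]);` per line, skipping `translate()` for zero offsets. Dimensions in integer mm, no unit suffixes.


translate([446, 251, 0]) cube([79, 102, 2121]);
translate([1433, 251, 0]) cube([79, 102, 2121]);
translate([446, 251, 2121]) cube([1066, 102, 108]);


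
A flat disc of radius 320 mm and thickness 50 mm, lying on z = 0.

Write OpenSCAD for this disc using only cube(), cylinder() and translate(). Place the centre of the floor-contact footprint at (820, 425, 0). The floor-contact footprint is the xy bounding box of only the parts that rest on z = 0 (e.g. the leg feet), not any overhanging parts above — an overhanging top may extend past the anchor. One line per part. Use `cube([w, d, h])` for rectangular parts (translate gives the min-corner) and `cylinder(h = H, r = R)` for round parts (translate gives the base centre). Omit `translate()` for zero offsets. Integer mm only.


translate([820, 425, 0]) cylinder(h = 50, r = 320);


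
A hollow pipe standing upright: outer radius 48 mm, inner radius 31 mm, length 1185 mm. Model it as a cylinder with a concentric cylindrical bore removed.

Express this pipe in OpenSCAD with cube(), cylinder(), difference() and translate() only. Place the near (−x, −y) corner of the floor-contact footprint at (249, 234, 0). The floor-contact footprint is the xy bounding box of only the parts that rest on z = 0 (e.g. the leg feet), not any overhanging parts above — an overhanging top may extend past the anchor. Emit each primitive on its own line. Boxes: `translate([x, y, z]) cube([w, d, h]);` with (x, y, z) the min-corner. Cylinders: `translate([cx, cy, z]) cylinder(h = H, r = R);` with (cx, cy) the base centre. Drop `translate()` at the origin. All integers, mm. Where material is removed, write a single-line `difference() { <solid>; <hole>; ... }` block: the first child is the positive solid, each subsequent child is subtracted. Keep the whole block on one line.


difference() { translate([297, 282, 0]) cylinder(h = 1185, r = 48); translate([297, 282, 0]) cylinder(h = 1185, r = 31); }


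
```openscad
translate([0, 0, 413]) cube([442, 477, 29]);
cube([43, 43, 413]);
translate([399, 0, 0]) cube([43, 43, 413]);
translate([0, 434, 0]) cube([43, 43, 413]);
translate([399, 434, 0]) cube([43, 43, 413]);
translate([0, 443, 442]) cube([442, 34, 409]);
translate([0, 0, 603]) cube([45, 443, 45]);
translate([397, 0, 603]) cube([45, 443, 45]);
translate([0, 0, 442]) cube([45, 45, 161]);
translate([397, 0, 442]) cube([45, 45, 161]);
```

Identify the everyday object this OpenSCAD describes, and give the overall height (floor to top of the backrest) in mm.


A chair. The overall height is 851 mm.

A slab on four corner posts with a tall panel at the back — a chair. The seat slab sits at z = 413 with thickness 29, and the 409 mm backrest starts at the seat top, so the overall height is 413 + 29 + 409 = 851 mm.


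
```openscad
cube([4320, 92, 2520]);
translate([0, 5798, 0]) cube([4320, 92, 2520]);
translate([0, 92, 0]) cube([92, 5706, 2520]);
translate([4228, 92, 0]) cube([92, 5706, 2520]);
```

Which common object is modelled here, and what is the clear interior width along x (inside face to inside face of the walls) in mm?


A house (or room) frame. The interior width is 4136 mm.

Four 2520 mm walls enclosing a rectangle with no floor or roof — a room or house frame. Outside width is 4320 mm and wall thickness is 92 mm, so the interior width is 4320 − 2 × 92 = 4136 mm.


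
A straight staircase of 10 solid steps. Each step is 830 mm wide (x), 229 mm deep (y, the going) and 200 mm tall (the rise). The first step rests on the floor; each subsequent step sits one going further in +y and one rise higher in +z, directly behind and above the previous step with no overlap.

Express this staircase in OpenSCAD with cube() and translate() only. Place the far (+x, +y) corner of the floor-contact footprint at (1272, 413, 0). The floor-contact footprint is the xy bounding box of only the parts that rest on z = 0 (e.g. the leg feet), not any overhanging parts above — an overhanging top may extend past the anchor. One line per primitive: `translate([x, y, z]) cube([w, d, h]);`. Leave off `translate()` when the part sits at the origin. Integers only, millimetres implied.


translate([442, 184, 0]) cube([830, 229, 200]);
translate([442, 413, 200]) cube([830, 229, 200]);
translate([442, 642, 400]) cube([830, 229, 200]);
translate([442, 871, 600]) cube([830, 229, 200]);
translate([442, 1100, 800]) cube([830, 229, 200]);
translate([442, 1329, 1000]) cube([830, 229, 200]);
translate([442, 1558, 1200]) cube([830, 229, 200]);
translate([442, 1787, 1400]) cube([830, 229, 200]);
translate([442, 2016, 1600]) cube([830, 229, 200]);
translate([442, 2245, 1800]) cube([830, 229, 200]);


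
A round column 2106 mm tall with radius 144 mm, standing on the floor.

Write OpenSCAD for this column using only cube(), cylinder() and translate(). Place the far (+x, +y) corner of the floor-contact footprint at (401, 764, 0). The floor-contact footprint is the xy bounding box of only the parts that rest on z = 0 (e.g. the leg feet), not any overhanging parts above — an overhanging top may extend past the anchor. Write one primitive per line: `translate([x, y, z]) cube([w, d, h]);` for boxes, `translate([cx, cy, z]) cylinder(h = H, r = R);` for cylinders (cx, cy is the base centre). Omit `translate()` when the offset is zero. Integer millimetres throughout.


translate([257, 620, 0]) cylinder(h = 2106, r = 144);


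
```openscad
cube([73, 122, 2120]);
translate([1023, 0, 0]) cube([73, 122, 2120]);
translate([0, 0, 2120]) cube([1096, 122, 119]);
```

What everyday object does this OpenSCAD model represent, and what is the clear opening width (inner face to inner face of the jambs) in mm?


A door frame. The clear opening width is 950 mm.

Two 2120 mm tall posts with a header on top — a door frame. The left jamb is 73 mm wide at x = 0; the right jamb starts at x = 1023. The clear opening is 1023 − 73 = 950 mm.


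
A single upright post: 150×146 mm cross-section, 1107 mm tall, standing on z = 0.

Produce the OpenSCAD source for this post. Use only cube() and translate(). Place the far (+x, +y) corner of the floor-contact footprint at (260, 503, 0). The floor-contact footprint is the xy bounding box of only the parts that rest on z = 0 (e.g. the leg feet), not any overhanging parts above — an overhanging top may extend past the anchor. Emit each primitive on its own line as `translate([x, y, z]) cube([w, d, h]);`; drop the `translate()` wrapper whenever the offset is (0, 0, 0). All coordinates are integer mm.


translate([110, 357, 0]) cube([150, 146, 1107]);


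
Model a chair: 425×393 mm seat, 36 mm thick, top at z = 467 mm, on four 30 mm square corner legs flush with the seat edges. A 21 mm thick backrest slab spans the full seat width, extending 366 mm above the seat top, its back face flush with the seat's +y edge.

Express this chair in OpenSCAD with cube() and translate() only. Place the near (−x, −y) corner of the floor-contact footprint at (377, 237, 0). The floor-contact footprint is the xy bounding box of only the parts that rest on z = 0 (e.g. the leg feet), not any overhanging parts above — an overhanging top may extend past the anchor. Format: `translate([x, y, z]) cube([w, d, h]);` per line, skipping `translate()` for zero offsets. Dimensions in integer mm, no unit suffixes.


translate([377, 237, 431]) cube([425, 393, 36]);
translate([377, 237, 0]) cube([30, 30, 431]);
translate([772, 237, 0]) cube([30, 30, 431]);
translate([377, 600, 0]) cube([30, 30, 431]);
translate([772, 600, 0]) cube([30, 30, 431]);
translate([377, 609, 467]) cube([425, 21, 366]);


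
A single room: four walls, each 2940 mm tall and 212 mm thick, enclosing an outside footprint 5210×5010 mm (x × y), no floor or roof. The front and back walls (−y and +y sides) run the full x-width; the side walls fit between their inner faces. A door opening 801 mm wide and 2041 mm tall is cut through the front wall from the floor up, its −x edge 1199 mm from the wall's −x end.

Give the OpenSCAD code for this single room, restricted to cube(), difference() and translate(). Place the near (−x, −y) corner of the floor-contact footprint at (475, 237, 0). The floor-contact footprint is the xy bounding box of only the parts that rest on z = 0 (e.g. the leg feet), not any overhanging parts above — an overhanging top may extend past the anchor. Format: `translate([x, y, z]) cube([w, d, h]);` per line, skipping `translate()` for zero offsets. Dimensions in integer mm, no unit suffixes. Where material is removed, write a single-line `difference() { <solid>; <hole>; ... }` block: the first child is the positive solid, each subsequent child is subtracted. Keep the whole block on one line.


difference() { translate([475, 237, 0]) cube([5210, 212, 2940]); translate([1674, 237, 0]) cube([801, 212, 2041]); }
translate([475, 5035, 0]) cube([5210, 212, 2940]);
translate([475, 449, 0]) cube([212, 4586, 2940]);
translate([5473, 449, 0]) cube([212, 4586, 2940]);


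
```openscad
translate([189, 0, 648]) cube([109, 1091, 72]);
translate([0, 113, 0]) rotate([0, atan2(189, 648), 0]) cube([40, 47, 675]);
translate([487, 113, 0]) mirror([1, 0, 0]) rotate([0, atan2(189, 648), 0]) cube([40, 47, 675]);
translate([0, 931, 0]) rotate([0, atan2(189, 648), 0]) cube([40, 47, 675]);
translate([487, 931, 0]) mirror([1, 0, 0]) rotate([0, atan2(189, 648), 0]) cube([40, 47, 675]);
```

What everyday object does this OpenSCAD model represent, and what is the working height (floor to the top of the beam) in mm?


A sawhorse. The overall height is 720 mm.

A beam across two mirrored pairs of raked legs — a sawhorse. The beam's underside is at z = 648 (matching the legs' vertical rise in atan2(189, 648)) and the beam is 72 mm tall, so its top is at 648 + 72 = 720 mm. The raked legs top out at the beam's underside, so that is the highest point.


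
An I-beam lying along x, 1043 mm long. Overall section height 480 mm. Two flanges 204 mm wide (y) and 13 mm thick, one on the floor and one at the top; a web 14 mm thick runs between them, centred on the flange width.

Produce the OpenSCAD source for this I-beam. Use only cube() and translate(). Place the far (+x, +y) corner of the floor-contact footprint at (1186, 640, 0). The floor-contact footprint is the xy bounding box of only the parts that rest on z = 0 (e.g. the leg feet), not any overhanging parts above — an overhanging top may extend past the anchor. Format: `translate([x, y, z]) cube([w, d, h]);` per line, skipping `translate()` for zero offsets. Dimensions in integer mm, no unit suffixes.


translate([143, 436, 0]) cube([1043, 204, 13]);
translate([143, 531, 13]) cube([1043, 14, 454]);
translate([143, 436, 467]) cube([1043, 204, 13]);


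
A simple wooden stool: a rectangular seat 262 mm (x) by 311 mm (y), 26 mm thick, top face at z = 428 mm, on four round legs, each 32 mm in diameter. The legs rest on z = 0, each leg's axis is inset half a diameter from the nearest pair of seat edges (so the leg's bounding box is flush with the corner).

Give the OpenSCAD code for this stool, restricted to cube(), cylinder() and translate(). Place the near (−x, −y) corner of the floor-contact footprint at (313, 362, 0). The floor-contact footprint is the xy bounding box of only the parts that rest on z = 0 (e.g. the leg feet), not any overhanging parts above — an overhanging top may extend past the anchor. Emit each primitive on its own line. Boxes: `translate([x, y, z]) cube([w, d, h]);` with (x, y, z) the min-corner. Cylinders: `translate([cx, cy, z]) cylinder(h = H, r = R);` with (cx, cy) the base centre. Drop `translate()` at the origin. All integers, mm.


translate([313, 362, 402]) cube([262, 311, 26]);
translate([329, 378, 0]) cylinder(h = 402, r = 16);
translate([559, 378, 0]) cylinder(h = 402, r = 16);
translate([329, 657, 0]) cylinder(h = 402, r = 16);
translate([559, 657, 0]) cylinder(h = 402, r = 16);


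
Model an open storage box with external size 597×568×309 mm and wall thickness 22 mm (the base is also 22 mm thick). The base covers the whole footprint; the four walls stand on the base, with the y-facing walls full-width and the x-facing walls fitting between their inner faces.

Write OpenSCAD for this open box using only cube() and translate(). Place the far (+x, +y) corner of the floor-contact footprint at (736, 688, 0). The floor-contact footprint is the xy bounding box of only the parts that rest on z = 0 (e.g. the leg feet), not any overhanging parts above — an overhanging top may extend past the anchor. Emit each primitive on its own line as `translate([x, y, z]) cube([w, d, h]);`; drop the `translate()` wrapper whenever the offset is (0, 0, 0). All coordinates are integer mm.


translate([139, 120, 0]) cube([597, 568, 22]);
translate([139, 120, 22]) cube([597, 22, 287]);
translate([139, 666, 22]) cube([597, 22, 287]);
translate([139, 142, 22]) cube([22, 524, 287]);
translate([714, 142, 22]) cube([22, 524, 287]);


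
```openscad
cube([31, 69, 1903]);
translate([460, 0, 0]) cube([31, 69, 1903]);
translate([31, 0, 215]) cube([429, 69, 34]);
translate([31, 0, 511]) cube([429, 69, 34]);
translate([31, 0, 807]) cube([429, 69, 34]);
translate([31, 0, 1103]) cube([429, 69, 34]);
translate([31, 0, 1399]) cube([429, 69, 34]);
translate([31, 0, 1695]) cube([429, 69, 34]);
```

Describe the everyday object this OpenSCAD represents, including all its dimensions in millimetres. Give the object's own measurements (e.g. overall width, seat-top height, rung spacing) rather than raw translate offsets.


A straight ladder. Two 31×69 mm vertical rails, 1903 mm tall, stand 491 mm apart (outside-to-outside) with their front faces coplanar on the −y side. 6 rungs, each 69 mm deep and 34 mm tall, span between the inner faces of the rails, front faces flush with the rails. The lowest rung's underside is at z = 215 mm and rungs are spaced 296 mm apart (underside to underside).


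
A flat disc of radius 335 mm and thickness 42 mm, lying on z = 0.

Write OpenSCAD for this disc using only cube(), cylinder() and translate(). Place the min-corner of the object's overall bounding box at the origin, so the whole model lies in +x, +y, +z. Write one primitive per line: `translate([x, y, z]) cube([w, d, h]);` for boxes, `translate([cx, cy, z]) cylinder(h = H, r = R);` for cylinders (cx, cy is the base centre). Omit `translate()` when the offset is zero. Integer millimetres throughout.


translate([335, 335, 0]) cylinder(h = 42, r = 335);


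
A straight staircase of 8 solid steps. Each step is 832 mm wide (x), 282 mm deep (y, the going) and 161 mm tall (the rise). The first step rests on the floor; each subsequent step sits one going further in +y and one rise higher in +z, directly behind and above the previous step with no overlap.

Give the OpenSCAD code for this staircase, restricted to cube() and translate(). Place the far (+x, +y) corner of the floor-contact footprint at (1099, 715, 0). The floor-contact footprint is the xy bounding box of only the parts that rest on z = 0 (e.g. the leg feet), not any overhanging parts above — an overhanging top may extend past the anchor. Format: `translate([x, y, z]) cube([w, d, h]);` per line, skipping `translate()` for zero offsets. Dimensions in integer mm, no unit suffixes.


translate([267, 433, 0]) cube([832, 282, 161]);
translate([267, 715, 161]) cube([832, 282, 161]);
translate([267, 997, 322]) cube([832, 282, 161]);
translate([267, 1279, 483]) cube([832, 282, 161]);
translate([267, 1561, 644]) cube([832, 282, 161]);
translate([267, 1843, 805]) cube([832, 282, 161]);
translate([267, 2125, 966]) cube([832, 282, 161]);
translate([267, 2407, 1127]) cube([832, 282, 161]);


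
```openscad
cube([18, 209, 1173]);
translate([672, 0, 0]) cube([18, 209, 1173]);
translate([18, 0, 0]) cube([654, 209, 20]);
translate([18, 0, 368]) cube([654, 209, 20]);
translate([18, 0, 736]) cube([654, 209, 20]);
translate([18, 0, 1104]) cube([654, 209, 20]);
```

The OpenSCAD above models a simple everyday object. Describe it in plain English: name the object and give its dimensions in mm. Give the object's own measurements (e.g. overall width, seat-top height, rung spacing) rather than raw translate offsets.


An open bookshelf. Two side panels, each 18 mm thick, 209 mm deep and 1173 mm tall, stand 690 mm apart (outside-to-outside). Between them sit 4 shelves, each 20 mm thick and 209 mm deep, spanning the full gap between the sides. The bottom shelf rests on the floor (its underside at z = 0) and the clear gap between one shelf's top and the next shelf's underside is 348 mm.


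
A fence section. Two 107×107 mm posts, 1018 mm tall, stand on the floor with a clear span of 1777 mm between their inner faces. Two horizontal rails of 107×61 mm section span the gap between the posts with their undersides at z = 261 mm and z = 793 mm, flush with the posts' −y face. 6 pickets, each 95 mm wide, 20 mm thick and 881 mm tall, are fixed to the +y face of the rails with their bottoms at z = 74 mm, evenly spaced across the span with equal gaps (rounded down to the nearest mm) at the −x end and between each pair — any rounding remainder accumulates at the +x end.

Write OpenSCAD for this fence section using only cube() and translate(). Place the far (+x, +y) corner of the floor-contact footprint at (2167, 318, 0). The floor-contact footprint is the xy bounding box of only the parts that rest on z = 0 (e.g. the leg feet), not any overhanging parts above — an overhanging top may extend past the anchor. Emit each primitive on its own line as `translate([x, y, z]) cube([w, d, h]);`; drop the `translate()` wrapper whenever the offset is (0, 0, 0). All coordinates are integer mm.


translate([176, 211, 0]) cube([107, 107, 1018]);
translate([2060, 211, 0]) cube([107, 107, 1018]);
translate([283, 211, 261]) cube([1777, 107, 61]);
translate([283, 211, 793]) cube([1777, 107, 61]);
translate([455, 318, 74]) cube([95, 20, 881]);
translate([722, 318, 74]) cube([95, 20, 881]);
translate([989, 318, 74]) cube([95, 20, 881]);
translate([1256, 318, 74]) cube([95, 20, 881]);
translate([1523, 318, 74]) cube([95, 20, 881]);
translate([1790, 318, 74]) cube([95, 20, 881]);


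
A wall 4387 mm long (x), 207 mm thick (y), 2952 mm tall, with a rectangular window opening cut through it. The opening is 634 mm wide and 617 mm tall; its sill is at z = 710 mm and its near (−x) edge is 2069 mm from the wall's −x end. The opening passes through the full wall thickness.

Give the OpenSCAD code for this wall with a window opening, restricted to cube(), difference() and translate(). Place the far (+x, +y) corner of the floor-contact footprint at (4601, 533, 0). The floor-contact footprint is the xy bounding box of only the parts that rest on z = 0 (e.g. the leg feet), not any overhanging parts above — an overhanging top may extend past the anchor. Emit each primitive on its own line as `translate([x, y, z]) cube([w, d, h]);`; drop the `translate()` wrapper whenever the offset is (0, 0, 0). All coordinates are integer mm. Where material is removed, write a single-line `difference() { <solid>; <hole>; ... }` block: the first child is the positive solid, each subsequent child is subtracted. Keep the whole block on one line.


difference() { translate([214, 326, 0]) cube([4387, 207, 2952]); translate([2283, 326, 710]) cube([634, 207, 617]); }


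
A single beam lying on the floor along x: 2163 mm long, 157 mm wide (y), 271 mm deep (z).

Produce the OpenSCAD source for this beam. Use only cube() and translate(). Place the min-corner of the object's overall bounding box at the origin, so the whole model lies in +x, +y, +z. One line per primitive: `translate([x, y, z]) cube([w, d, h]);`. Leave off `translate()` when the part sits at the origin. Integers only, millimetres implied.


cube([2163, 157, 271]);


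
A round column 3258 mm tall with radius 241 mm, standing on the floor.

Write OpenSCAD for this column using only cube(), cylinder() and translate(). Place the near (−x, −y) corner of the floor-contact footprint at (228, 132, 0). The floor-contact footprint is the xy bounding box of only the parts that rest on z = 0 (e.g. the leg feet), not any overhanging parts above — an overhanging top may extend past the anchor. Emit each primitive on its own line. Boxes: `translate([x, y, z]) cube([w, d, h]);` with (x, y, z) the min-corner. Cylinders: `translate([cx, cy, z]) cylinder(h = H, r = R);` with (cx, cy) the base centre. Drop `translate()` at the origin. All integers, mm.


translate([469, 373, 0]) cylinder(h = 3258, r = 241);


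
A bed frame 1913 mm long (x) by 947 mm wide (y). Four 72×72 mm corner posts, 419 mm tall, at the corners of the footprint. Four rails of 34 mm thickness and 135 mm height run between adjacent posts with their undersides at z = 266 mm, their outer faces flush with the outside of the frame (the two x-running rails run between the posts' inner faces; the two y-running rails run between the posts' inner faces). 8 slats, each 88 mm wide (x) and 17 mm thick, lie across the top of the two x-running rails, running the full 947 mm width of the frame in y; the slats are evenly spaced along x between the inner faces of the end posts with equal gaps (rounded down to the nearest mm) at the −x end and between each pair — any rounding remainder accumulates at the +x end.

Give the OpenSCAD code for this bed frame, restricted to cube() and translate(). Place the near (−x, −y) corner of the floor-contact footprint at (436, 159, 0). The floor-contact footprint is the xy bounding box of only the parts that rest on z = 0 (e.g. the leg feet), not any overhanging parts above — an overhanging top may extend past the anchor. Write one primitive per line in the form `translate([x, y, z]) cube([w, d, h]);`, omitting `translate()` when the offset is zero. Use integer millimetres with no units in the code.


// slat z = rail_z + rail_h = 266 + 135 = 401
// slat gap = ⌊(1769 − 8·88) / 9⌋ = 118
translate([436, 159, 0]) cube([72, 72, 419]);
translate([436, 1034, 0]) cube([72, 72, 419]);
translate([2277, 159, 0]) cube([72, 72, 419]);
translate([2277, 1034, 0]) cube([72, 72, 419]);
translate([508, 159, 266]) cube([1769, 34, 135]);
translate([508, 1072, 266]) cube([1769, 34, 135]);
translate([436, 231, 266]) cube([34, 803, 135]);
translate([2315, 231, 266]) cube([34, 803, 135]);
translate([626, 159, 401]) cube([88, 947, 17]);
translate([832, 159, 401]) cube([88, 947, 17]);
translate([1038, 159, 401]) cube([88, 947, 17]);
translate([1244, 159, 401]) cube([88, 947, 17]);
translate([1450, 159, 401]) cube([88, 947, 17]);
translate([1656, 159, 401]) cube([88, 947, 17]);
translate([1862, 159, 401]) cube([88, 947, 17]);
translate([2068, 159, 401]) cube([88, 947, 17]);


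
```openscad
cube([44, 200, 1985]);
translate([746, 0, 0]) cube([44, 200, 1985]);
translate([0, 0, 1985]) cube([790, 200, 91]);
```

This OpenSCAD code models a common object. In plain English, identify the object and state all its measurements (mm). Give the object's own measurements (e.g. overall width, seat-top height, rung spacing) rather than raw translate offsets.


A door frame. The clear opening is 702 mm wide and 1985 mm high. Two 44 mm wide jambs, 200 mm deep, stand either side of the opening from the floor to the top of the opening. A 91 mm thick head sits across the top of both jambs, spanning the full outside width of the frame.


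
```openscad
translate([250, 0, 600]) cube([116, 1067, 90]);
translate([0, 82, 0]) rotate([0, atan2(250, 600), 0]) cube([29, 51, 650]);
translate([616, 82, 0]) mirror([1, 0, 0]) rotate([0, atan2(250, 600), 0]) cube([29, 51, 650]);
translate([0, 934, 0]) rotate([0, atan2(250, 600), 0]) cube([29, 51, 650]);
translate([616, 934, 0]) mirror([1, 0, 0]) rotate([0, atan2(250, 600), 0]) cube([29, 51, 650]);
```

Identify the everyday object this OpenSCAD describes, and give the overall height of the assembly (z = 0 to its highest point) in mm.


A sawhorse. The overall height is 690 mm.

A beam across two mirrored pairs of raked legs — a sawhorse. The beam's underside is at z = 600 (matching the legs' vertical rise in atan2(250, 600)) and the beam is 90 mm tall, so its top is at 600 + 90 = 690 mm. The raked legs top out at the beam's underside, so that is the highest point.


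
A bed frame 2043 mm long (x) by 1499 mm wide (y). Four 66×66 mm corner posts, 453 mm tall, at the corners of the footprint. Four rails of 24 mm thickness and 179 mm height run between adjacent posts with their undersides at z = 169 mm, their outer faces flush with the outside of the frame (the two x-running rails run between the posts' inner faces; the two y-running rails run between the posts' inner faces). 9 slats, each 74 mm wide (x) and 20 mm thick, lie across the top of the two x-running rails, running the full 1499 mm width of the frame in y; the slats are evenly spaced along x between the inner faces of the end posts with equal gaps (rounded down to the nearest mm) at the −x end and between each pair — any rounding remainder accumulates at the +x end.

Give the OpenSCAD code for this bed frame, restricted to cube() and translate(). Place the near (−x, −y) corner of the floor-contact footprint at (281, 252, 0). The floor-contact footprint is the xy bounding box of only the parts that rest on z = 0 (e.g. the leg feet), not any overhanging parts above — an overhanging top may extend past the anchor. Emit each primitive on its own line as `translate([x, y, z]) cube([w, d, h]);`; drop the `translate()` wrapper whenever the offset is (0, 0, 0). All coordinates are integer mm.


// slat z = rail_z + rail_h = 169 + 179 = 348
// slat gap = ⌊(1911 − 9·74) / 10⌋ = 124
translate([281, 252, 0]) cube([66, 66, 453]);
translate([281, 1685, 0]) cube([66, 66, 453]);
translate([2258, 252, 0]) cube([66, 66, 453]);
translate([2258, 1685, 0]) cube([66, 66, 453]);
translate([347, 252, 169]) cube([1911, 24, 179]);
translate([347, 1727, 169]) cube([1911, 24, 179]);
translate([281, 318, 169]) cube([24, 1367, 179]);
translate([2300, 318, 169]) cube([24, 1367, 179]);
translate([471, 252, 348]) cube([74, 1499, 20]);
translate([669, 252, 348]) cube([74, 1499, 20]);
translate([867, 252, 348]) cube([74, 1499, 20]);
translate([1065, 252, 348]) cube([74, 1499, 20]);
translate([1263, 252, 348]) cube([74, 1499, 20]);
translate([1461, 252, 348]) cube([74, 1499, 20]);
translate([1659, 252, 348]) cube([74, 1499, 20]);
translate([1857, 252, 348]) cube([74, 1499, 20]);
translate([2055, 252, 348]) cube([74, 1499, 20]);
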